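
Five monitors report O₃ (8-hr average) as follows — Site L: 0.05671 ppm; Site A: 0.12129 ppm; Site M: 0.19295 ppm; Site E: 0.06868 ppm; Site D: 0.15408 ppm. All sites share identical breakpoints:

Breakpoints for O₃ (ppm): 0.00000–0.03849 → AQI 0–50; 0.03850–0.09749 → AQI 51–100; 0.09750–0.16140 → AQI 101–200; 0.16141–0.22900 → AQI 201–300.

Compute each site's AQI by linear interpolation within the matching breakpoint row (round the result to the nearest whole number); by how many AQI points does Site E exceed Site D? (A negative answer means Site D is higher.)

-113

Site L: 0.05671 lies in 0.03850–0.09749, so I_lo=51, I_hi=100, C_lo=0.03850, C_hi=0.09749.
(100−51)/(0.09749−0.03850) × (0.05671−0.03850) + 51 = 49/0.05899 × 0.01821 + 51 ≈ 66.13 → 66.
Site A: 0.12129 lies in 0.09750–0.16140, so I_lo=101, I_hi=200, C_lo=0.09750, C_hi=0.16140.
(200−101)/(0.16140−0.09750) × (0.12129−0.09750) + 101 = 99/0.06390 × 0.02379 + 101 ≈ 137.86 → 138.
Site M: 0.19295 lies in 0.16141–0.22900, so I_lo=201, I_hi=300, C_lo=0.16141, C_hi=0.22900.
(300−201)/(0.22900−0.16141) × (0.19295−0.16141) + 201 = 99/0.06759 × 0.03154 + 201 ≈ 247.20 → 247.
Site E: 0.06868 lies in 0.03850–0.09749, so I_lo=51, I_hi=100, C_lo=0.03850, C_hi=0.09749.
(100−51)/(0.09749−0.03850) × (0.06868−0.03850) + 51 = 49/0.05899 × 0.03018 + 51 ≈ 76.07 → 76.
Site D: row 0.09750–0.16140 (AQI 101–200). (200−101)·(0.15408−0.09750)/(0.16140−0.09750) + 101 = 99·0.05658/0.06390 + 101 ≈ 188.66 → 189.
AQIs: Site L=66, Site A=138, Site M=247, Site E=76, Site D=189. Site E (76) − Site D (189) = -113.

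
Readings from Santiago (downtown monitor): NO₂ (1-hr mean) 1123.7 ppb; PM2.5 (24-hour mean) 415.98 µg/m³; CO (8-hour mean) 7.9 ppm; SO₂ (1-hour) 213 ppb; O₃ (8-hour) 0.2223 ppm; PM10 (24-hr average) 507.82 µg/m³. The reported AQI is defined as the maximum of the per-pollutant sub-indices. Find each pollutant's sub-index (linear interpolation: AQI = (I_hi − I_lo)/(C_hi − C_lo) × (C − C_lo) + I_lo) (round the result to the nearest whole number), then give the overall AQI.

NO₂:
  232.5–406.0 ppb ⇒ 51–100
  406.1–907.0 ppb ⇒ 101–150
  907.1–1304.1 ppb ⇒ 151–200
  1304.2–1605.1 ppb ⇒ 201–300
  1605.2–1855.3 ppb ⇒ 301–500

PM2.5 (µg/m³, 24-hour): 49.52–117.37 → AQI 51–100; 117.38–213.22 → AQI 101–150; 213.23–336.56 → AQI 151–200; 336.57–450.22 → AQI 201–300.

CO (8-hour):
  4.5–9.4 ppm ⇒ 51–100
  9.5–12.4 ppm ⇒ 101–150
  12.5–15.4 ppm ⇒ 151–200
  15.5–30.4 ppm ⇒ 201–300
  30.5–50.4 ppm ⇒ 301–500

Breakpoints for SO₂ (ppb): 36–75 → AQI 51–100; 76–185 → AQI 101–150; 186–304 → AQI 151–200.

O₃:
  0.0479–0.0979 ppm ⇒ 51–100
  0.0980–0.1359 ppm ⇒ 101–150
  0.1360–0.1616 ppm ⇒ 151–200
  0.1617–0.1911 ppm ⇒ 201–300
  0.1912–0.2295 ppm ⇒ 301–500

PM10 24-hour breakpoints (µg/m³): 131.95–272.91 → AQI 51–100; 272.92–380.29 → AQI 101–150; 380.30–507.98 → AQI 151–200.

NO₂: 1123.7 ∈ [907.1, 1304.1] ↔ index [151, 200].
151 + (1123.7−907.1)·(200−151)/(1304.1−907.1) = 151 + 216.6·49/397.0 ≈ 177.73, so AQI = 178.
PM2.5: 415.98 lies in 336.57–450.22, so I_lo=201, I_hi=300, C_lo=336.57, C_hi=450.22.
(300−201)/(450.22−336.57) × (415.98−336.57) + 201 = 99/113.65 × 79.41 + 201 ≈ 270.17 → 270.
CO: 7.9 ∈ [4.5, 9.4] ↔ index [51, 100].
51 + (7.9−4.5)·(100−51)/(9.4−4.5) = 51 + 3.4·49/4.9 ≈ 85.00, so AQI = 85.
SO₂: row 186–304 (AQI 151–200). (200−151)·(213−186)/(304−186) + 151 = 49·27/118 + 151 ≈ 162.21 → 162.
O₃: row 0.1912–0.2295 (AQI 301–500). (500−301)·(0.2223−0.1912)/(0.2295−0.1912) + 301 = 199·0.0311/0.0383 + 301 ≈ 462.59 → 463.
PM10: row 380.30–507.98 (AQI 151–200). (200−151)·(507.82−380.30)/(507.98−380.30) + 151 = 49·127.52/127.68 + 151 ≈ 199.94 → 200.
Sub-indices: NO₂→178, PM2.5→270, CO→85, SO₂→162, O₃→463, PM10→200. Overall AQI = max = 463; dominant pollutant is O₃.

463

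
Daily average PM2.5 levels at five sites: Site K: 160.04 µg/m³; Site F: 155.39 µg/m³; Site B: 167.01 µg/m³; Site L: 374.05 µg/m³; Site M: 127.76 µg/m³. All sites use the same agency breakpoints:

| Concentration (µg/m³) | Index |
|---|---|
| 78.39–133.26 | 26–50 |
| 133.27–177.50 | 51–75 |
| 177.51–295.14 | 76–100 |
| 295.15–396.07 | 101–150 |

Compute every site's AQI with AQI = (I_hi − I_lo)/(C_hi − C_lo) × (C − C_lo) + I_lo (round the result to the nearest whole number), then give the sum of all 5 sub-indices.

Site K: 160.04 ∈ [133.27, 177.50] ↔ index [51, 75].
51 + (160.04−133.27)·(75−51)/(177.50−133.27) = 51 + 26.77·24/44.23 ≈ 65.53, so AQI = 66.
Site F: row 133.27–177.50 (AQI 51–75). (75−51)·(155.39−133.27)/(177.50−133.27) + 51 = 24·22.12/44.23 + 51 ≈ 63.00 → 63.
Site B: 167.01 lies in 133.27–177.50, so I_lo=51, I_hi=75, C_lo=133.27, C_hi=177.50.
(75−51)/(177.50−133.27) × (167.01−133.27) + 51 = 24/44.23 × 33.74 + 51 ≈ 69.31 → 69.
Site L: row 295.15–396.07 (AQI 101–150). (150−101)·(374.05−295.15)/(396.07−295.15) + 101 = 49·78.90/100.92 + 101 ≈ 139.31 → 139.
Site M 127.76: bracket 78.39–133.26 → index 26–50; slope 24/54.87, offset 49.37.
AQI = 26 + 24/54.87·49.37 ≈ 47.59 ⇒ 48.
AQIs: Site K=66, Site F=63, Site B=69, Site L=139, Site M=48. Sum = 66 + 63 + 69 + 139 + 48 = 385.

385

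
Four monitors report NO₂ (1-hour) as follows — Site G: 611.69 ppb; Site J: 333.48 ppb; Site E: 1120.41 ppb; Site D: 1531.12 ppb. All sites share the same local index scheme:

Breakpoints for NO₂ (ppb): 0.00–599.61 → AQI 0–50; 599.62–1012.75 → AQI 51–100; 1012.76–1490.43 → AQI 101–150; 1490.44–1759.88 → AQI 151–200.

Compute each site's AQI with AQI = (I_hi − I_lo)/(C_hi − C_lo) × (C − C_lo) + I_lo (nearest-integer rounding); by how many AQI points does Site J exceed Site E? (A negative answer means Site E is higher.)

-84

Site G 611.69: bracket 599.62–1012.75 → index 51–100; slope 49/413.13, offset 12.07.
AQI = 51 + 49/413.13·12.07 ≈ 52.43 ⇒ 52.
Site J 333.48: bracket 0.00–599.61 → index 0–50; slope 50/599.61, offset 333.48.
AQI = 0 + 50/599.61·333.48 ≈ 27.81 ⇒ 28.
Site E: 1120.41 ∈ [1012.76, 1490.43] ↔ index [101, 150].
101 + (1120.41−1012.76)·(150−101)/(1490.43−1012.76) = 101 + 107.65·49/477.67 ≈ 112.04, so AQI = 112.
Site D: 1531.12 lies in 1490.44–1759.88, so I_lo=151, I_hi=200, C_lo=1490.44, C_hi=1759.88.
(200−151)/(1759.88−1490.44) × (1531.12−1490.44) + 151 = 49/269.44 × 40.68 + 151 ≈ 158.40 → 158.
AQIs: Site G=52, Site J=28, Site E=112, Site D=158. Site J (28) − Site E (112) = -84.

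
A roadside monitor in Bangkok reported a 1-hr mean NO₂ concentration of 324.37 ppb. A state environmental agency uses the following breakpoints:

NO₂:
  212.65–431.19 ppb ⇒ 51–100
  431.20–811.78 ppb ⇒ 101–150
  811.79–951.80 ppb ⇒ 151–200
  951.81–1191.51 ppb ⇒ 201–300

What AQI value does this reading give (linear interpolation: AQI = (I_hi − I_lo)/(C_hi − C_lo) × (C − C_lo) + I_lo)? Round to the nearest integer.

NO₂: 324.37 lies in 212.65–431.19, so I_lo=51, I_hi=100, C_lo=212.65, C_hi=431.19.
(100−51)/(431.19−212.65) × (324.37−212.65) + 51 = 49/218.54 × 111.72 + 51 ≈ 76.05 → 76.
AQI 76 falls in the Moderate category.

76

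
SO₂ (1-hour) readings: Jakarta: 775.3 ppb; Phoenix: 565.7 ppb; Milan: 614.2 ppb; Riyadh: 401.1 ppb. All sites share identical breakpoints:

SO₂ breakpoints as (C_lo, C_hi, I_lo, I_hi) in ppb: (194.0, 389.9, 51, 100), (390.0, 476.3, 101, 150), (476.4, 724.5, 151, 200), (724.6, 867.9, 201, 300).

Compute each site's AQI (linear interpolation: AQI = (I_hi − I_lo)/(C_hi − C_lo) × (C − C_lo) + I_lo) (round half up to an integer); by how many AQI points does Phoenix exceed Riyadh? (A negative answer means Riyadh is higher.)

62

Jakarta: 775.3 lies in 724.6–867.9, so I_lo=201, I_hi=300, C_lo=724.6, C_hi=867.9.
(300−201)/(867.9−724.6) × (775.3−724.6) + 201 = 99/143.3 × 50.7 + 201 ≈ 236.03 → 236.
Phoenix: row 476.4–724.5 (AQI 151–200). (200−151)·(565.7−476.4)/(724.5−476.4) + 151 = 49·89.3/248.1 + 151 ≈ 168.64 → 169.
Milan: 614.2 ∈ [476.4, 724.5] ↔ index [151, 200].
151 + (614.2−476.4)·(200−151)/(724.5−476.4) = 151 + 137.8·49/248.1 ≈ 178.22, so AQI = 178.
Riyadh: row 390.0–476.3 (AQI 101–150). (150−101)·(401.1−390.0)/(476.3−390.0) + 101 = 49·11.1/86.3 + 101 ≈ 107.30 → 107.
AQIs: Jakarta=236, Phoenix=169, Milan=178, Riyadh=107. Phoenix (169) − Riyadh (107) = 62.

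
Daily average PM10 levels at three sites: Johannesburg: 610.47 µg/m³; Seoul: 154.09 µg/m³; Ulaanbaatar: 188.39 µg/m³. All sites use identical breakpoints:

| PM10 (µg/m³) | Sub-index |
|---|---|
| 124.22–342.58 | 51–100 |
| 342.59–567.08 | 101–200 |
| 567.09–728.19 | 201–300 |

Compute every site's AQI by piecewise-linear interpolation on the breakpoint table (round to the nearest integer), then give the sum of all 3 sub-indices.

351

Johannesburg: 610.47 lies in 567.09–728.19, so I_lo=201, I_hi=300, C_lo=567.09, C_hi=728.19.
(300−201)/(728.19−567.09) × (610.47−567.09) + 201 = 99/161.10 × 43.38 + 201 ≈ 227.66 → 228.
Seoul: row 124.22–342.58 (AQI 51–100). (100−51)·(154.09−124.22)/(342.58−124.22) + 51 = 49·29.87/218.36 + 51 ≈ 57.70 → 58.
Ulaanbaatar: 188.39 ∈ [124.22, 342.58] ↔ index [51, 100].
51 + (188.39−124.22)·(100−51)/(342.58−124.22) = 51 + 64.17·49/218.36 ≈ 65.40, so AQI = 65.
AQIs: Johannesburg=228, Seoul=58, Ulaanbaatar=65. Sum = 228 + 58 + 65 = 351.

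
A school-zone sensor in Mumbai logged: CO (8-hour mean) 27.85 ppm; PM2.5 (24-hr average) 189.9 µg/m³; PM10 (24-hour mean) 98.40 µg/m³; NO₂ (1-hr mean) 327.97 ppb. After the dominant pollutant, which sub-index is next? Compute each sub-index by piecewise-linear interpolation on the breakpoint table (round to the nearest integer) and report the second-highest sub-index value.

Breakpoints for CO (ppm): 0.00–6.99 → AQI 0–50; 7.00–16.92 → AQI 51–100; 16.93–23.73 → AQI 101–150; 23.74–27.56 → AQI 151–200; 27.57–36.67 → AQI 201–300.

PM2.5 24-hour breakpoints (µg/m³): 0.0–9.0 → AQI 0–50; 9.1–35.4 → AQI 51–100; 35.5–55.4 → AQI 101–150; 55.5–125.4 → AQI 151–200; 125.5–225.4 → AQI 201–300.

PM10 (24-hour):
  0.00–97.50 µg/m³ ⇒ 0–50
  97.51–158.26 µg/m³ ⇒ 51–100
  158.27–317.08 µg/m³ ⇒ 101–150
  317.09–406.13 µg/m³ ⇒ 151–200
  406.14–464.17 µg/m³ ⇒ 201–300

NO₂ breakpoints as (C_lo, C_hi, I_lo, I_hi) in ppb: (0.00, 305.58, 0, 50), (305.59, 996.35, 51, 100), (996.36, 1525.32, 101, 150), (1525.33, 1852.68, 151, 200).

CO: 27.85 ∈ [27.57, 36.67] ↔ index [201, 300].
201 + (27.85−27.57)·(300−201)/(36.67−27.57) = 201 + 0.28·99/9.10 ≈ 204.05, so AQI = 204.
PM2.5: 189.9 ∈ [125.5, 225.4] ↔ index [201, 300].
201 + (189.9−125.5)·(300−201)/(225.4−125.5) = 201 + 64.4·99/99.9 ≈ 264.82, so AQI = 265.
PM10: 98.40 lies in 97.51–158.26, so I_lo=51, I_hi=100, C_lo=97.51, C_hi=158.26.
(100−51)/(158.26−97.51) × (98.40−97.51) + 51 = 49/60.75 × 0.89 + 51 ≈ 51.72 → 52.
NO₂: row 305.59–996.35 (AQI 51–100). (100−51)·(327.97−305.59)/(996.35−305.59) + 51 = 49·22.38/690.76 + 51 ≈ 52.59 → 53.
Sub-indices: CO→204, PM2.5→265, PM10→52, NO₂→53. Ranked high→low: 265, 204, 53, 52. Second-highest sub-index = 204.

204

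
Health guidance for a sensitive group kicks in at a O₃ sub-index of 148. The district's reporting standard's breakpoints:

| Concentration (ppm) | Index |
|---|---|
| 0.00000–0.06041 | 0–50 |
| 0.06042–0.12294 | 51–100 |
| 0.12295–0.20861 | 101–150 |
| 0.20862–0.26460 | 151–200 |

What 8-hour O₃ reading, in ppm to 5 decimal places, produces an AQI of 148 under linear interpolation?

AQI 148 lies in the 101–150 band, which corresponds to 0.12295–0.20861 ppm.
C = 0.12295 + (148−101)×(0.20861−0.12295)/(150−101) = 0.12295 + 47×0.08566/49 ≈ 0.2051137 ppm → 0.20511 ppm to 5 dp.

0.20511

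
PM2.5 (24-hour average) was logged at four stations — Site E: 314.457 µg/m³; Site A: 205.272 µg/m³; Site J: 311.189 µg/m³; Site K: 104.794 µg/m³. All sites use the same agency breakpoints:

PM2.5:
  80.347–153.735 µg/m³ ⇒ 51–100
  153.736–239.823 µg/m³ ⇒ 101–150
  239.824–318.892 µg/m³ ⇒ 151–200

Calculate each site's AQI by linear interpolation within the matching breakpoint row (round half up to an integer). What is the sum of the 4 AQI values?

589

Site E 314.457: bracket 239.824–318.892 → index 151–200; slope 49/79.068, offset 74.633.
AQI = 151 + 49/79.068·74.633 ≈ 197.25 ⇒ 197.
Site A: 205.272 ∈ [153.736, 239.823] ↔ index [101, 150].
101 + (205.272−153.736)·(150−101)/(239.823−153.736) = 101 + 51.536·49/86.087 ≈ 130.33, so AQI = 130.
Site J: row 239.824–318.892 (AQI 151–200). (200−151)·(311.189−239.824)/(318.892−239.824) + 151 = 49·71.365/79.068 + 151 ≈ 195.23 → 195.
Site K 104.794: bracket 80.347–153.735 → index 51–100; slope 49/73.388, offset 24.447.
AQI = 51 + 49/73.388·24.447 ≈ 67.32 ⇒ 67.
AQIs: Site E=197, Site A=130, Site J=195, Site K=67. Sum = 197 + 130 + 195 + 67 = 589.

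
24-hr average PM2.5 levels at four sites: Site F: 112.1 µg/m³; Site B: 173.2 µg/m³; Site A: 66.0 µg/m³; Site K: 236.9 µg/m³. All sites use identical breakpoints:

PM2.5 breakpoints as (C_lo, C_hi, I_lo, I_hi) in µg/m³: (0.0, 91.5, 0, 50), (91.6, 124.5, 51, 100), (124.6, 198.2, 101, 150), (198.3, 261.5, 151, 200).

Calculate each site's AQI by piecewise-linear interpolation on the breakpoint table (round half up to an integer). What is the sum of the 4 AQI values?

432

Site F 112.1: bracket 91.6–124.5 → index 51–100; slope 49/32.9, offset 20.5.
AQI = 51 + 49/32.9·20.5 ≈ 81.53 ⇒ 82.
Site B: 173.2 lies in 124.6–198.2, so I_lo=101, I_hi=150, C_lo=124.6, C_hi=198.2.
(150−101)/(198.2−124.6) × (173.2−124.6) + 101 = 49/73.6 × 48.6 + 101 ≈ 133.36 → 133.
Site A 66.0: bracket 0.0–91.5 → index 0–50; slope 50/91.5, offset 66.0.
AQI = 0 + 50/91.5·66.0 ≈ 36.07 ⇒ 36.
Site K: 236.9 lies in 198.3–261.5, so I_lo=151, I_hi=200, C_lo=198.3, C_hi=261.5.
(200−151)/(261.5−198.3) × (236.9−198.3) + 151 = 49/63.2 × 38.6 + 151 ≈ 180.93 → 181.
AQIs: Site F=82, Site B=133, Site A=36, Site K=181. Sum = 82 + 133 + 36 + 181 = 432.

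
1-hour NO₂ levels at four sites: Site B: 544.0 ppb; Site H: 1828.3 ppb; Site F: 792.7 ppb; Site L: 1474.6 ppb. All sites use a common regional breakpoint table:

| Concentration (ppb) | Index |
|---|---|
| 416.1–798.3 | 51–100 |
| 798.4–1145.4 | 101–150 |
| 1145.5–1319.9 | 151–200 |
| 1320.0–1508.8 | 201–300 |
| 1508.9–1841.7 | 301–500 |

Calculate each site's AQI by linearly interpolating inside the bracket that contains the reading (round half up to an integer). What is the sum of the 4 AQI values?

Site B: 544.0 lies in 416.1–798.3, so I_lo=51, I_hi=100, C_lo=416.1, C_hi=798.3.
(100−51)/(798.3−416.1) × (544.0−416.1) + 51 = 49/382.2 × 127.9 + 51 ≈ 67.40 → 67.
Site H: row 1508.9–1841.7 (AQI 301–500). (500−301)·(1828.3−1508.9)/(1841.7−1508.9) + 301 = 199·319.4/332.8 + 301 ≈ 491.99 → 492.
Site F: 792.7 ∈ [416.1, 798.3] ↔ index [51, 100].
51 + (792.7−416.1)·(100−51)/(798.3−416.1) = 51 + 376.6·49/382.2 ≈ 99.28, so AQI = 99.
Site L: 1474.6 ∈ [1320.0, 1508.8] ↔ index [201, 300].
201 + (1474.6−1320.0)·(300−201)/(1508.8−1320.0) = 201 + 154.6·99/188.8 ≈ 282.07, so AQI = 282.
AQIs: Site B=67, Site H=492, Site F=99, Site L=282. Sum = 67 + 492 + 99 + 282 = 940.

940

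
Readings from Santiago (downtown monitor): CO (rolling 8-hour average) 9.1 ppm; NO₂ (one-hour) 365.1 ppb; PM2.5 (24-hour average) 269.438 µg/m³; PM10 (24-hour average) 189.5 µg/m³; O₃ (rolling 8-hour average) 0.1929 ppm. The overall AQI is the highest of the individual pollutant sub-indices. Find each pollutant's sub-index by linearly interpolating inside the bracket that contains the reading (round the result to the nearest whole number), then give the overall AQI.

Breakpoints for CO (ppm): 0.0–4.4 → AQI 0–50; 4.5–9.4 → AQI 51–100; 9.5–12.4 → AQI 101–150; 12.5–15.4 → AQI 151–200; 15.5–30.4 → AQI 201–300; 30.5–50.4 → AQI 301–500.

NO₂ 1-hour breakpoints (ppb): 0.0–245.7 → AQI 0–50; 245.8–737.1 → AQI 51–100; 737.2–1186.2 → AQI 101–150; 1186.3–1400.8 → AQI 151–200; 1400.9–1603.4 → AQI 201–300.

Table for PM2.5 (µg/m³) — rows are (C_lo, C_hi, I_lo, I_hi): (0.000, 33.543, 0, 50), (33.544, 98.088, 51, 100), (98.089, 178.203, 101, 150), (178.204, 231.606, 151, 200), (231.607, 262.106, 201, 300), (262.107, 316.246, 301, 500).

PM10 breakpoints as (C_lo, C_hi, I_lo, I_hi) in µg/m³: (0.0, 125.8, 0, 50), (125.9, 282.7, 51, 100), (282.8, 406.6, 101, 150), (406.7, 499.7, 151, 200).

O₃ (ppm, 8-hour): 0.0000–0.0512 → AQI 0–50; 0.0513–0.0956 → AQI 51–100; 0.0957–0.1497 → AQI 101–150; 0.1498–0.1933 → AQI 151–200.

CO: 9.1 ∈ [4.5, 9.4] ↔ index [51, 100].
51 + (9.1−4.5)·(100−51)/(9.4−4.5) = 51 + 4.6·49/4.9 ≈ 97.00, so AQI = 97.
NO₂: 365.1 lies in 245.8–737.1, so I_lo=51, I_hi=100, C_lo=245.8, C_hi=737.1.
(100−51)/(737.1−245.8) × (365.1−245.8) + 51 = 49/491.3 × 119.3 + 51 ≈ 62.90 → 63.
PM2.5: 269.438 lies in 262.107–316.246, so I_lo=301, I_hi=500, C_lo=262.107, C_hi=316.246.
(500−301)/(316.246−262.107) × (269.438−262.107) + 301 = 199/54.139 × 7.331 + 301 ≈ 327.95 → 328.
PM10: row 125.9–282.7 (AQI 51–100). (100−51)·(189.5−125.9)/(282.7−125.9) + 51 = 49·63.6/156.8 + 51 ≈ 70.88 → 71.
O₃: 0.1929 ∈ [0.1498, 0.1933] ↔ index [151, 200].
151 + (0.1929−0.1498)·(200−151)/(0.1933−0.1498) = 151 + 0.0431·49/0.0435 ≈ 199.55, so AQI = 200.
Sub-indices: CO→97, NO₂→63, PM2.5→328, PM10→71, O₃→200. Overall AQI = max = 328; dominant pollutant is PM2.5.
AQI 328: Hazardous.

328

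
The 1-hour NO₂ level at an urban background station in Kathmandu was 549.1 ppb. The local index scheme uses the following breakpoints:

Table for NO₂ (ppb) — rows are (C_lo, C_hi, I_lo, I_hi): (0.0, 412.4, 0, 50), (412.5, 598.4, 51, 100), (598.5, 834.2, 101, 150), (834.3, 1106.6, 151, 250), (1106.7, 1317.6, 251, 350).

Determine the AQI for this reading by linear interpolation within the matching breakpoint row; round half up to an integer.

NO₂: row 412.5–598.4 (AQI 51–100). (100−51)·(549.1−412.5)/(598.4−412.5) + 51 = 49·136.6/185.9 + 51 ≈ 87.01 → 87.

87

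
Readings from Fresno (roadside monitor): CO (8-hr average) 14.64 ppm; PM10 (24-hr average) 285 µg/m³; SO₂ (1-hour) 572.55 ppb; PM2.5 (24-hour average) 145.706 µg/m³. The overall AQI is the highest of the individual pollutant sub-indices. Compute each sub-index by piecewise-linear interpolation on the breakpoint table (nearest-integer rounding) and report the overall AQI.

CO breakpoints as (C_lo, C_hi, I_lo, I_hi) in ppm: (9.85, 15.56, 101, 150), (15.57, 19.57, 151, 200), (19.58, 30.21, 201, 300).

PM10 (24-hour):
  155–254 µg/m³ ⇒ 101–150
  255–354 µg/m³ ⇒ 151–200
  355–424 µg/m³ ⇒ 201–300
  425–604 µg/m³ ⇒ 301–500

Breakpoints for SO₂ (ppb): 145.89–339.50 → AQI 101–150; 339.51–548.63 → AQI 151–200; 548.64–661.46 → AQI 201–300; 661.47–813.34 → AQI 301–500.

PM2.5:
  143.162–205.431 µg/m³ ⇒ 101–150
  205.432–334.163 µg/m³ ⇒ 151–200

222

CO 14.64: bracket 9.85–15.56 → index 101–150; slope 49/5.71, offset 4.79.
AQI = 101 + 49/5.71·4.79 ≈ 142.11 ⇒ 142.
PM10: 285 lies in 255–354, so I_lo=151, I_hi=200, C_lo=255, C_hi=354.
(200−151)/(354−255) × (285−255) + 151 = 49/99 × 30 + 151 ≈ 165.85 → 166.
SO₂ 572.55: bracket 548.64–661.46 → index 201–300; slope 99/112.82, offset 23.91.
AQI = 201 + 99/112.82·23.91 ≈ 221.98 ⇒ 222.
PM2.5: 145.706 ∈ [143.162, 205.431] ↔ index [101, 150].
101 + (145.706−143.162)·(150−101)/(205.431−143.162) = 101 + 2.544·49/62.269 ≈ 103.00, so AQI = 103.
Sub-indices: CO→142, PM10→166, SO₂→222, PM2.5→103. Overall AQI = max = 222; dominant pollutant is SO₂.
AQI 222: Very Unhealthy.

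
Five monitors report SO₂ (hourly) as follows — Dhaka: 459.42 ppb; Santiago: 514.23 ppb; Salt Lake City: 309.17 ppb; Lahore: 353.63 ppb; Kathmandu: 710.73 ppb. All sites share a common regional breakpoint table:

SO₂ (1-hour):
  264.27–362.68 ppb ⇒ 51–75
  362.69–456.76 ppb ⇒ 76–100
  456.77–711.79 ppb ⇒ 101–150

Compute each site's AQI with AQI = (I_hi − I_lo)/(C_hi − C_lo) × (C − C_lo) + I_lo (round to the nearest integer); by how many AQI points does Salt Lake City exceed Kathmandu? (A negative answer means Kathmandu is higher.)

-88

Dhaka: row 456.77–711.79 (AQI 101–150). (150−101)·(459.42−456.77)/(711.79−456.77) + 101 = 49·2.65/255.02 + 101 ≈ 101.51 → 102.
Santiago: 514.23 ∈ [456.77, 711.79] ↔ index [101, 150].
101 + (514.23−456.77)·(150−101)/(711.79−456.77) = 101 + 57.46·49/255.02 ≈ 112.04, so AQI = 112.
Salt Lake City 309.17: bracket 264.27–362.68 → index 51–75; slope 24/98.41, offset 44.90.
AQI = 51 + 24/98.41·44.90 ≈ 61.95 ⇒ 62.
Lahore: 353.63 ∈ [264.27, 362.68] ↔ index [51, 75].
51 + (353.63−264.27)·(75−51)/(362.68−264.27) = 51 + 89.36·24/98.41 ≈ 72.79, so AQI = 73.
Kathmandu: row 456.77–711.79 (AQI 101–150). (150−101)·(710.73−456.77)/(711.79−456.77) + 101 = 49·253.96/255.02 + 101 ≈ 149.80 → 150.
AQIs: Dhaka=102, Santiago=112, Salt Lake City=62, Lahore=73, Kathmandu=150. Salt Lake City (62) − Kathmandu (150) = -88.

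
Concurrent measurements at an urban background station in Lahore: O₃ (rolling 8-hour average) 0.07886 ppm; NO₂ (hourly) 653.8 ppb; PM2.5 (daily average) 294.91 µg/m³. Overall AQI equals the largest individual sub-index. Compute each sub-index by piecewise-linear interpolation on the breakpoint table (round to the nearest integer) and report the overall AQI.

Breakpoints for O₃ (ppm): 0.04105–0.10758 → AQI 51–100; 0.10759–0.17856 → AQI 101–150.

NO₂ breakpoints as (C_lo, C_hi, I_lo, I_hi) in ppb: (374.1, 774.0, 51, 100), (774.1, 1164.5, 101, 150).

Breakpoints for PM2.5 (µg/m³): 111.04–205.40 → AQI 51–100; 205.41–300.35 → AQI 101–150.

O₃: 0.07886 ∈ [0.04105, 0.10758] ↔ index [51, 100].
51 + (0.07886−0.04105)·(100−51)/(0.10758−0.04105) = 51 + 0.03781·49/0.06653 ≈ 78.85, so AQI = 79.
NO₂: 653.8 lies in 374.1–774.0, so I_lo=51, I_hi=100, C_lo=374.1, C_hi=774.0.
(100−51)/(774.0−374.1) × (653.8−374.1) + 51 = 49/399.9 × 279.7 + 51 ≈ 85.27 → 85.
PM2.5: 294.91 ∈ [205.41, 300.35] ↔ index [101, 150].
101 + (294.91−205.41)·(150−101)/(300.35−205.41) = 101 + 89.50·49/94.94 ≈ 147.19, so AQI = 147.
Sub-indices: O₃→79, NO₂→85, PM2.5→147. Overall AQI = max = 147; dominant pollutant is PM2.5.

147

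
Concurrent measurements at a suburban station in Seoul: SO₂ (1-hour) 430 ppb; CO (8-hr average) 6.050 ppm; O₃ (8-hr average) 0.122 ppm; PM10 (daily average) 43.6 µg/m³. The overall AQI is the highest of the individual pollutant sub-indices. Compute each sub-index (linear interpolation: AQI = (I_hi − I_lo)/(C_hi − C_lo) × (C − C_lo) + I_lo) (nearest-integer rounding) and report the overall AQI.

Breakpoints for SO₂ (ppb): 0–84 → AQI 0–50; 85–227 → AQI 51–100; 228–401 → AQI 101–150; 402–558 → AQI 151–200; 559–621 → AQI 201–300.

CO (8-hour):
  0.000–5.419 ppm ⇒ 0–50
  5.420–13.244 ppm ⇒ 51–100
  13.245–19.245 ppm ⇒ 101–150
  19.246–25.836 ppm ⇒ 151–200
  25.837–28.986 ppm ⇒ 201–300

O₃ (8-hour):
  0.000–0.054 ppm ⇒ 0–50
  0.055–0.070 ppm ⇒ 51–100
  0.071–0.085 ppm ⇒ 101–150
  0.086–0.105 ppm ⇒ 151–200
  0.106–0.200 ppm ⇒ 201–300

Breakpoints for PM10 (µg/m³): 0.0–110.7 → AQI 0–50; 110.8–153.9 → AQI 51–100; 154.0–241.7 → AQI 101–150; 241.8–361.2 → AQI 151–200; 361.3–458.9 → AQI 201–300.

SO₂ 430: bracket 402–558 → index 151–200; slope 49/156, offset 28.
AQI = 151 + 49/156·28 ≈ 159.79 ⇒ 160.
CO: 6.050 lies in 5.420–13.244, so I_lo=51, I_hi=100, C_lo=5.420, C_hi=13.244.
(100−51)/(13.244−5.420) × (6.050−5.420) + 51 = 49/7.824 × 0.630 + 51 ≈ 54.95 → 55.
O₃: 0.122 lies in 0.106–0.200, so I_lo=201, I_hi=300, C_lo=0.106, C_hi=0.200.
(300−201)/(0.200−0.106) × (0.122−0.106) + 201 = 99/0.094 × 0.016 + 201 ≈ 217.85 → 218.
PM10: 43.6 ∈ [0.0, 110.7] ↔ index [0, 50].
0 + (43.6−0.0)·(50−0)/(110.7−0.0) = 0 + 43.6·50/110.7 ≈ 19.69, so AQI = 20.
Sub-indices: SO₂→160, CO→55, O₃→218, PM10→20. Overall AQI = max = 218; dominant pollutant is O₃.

218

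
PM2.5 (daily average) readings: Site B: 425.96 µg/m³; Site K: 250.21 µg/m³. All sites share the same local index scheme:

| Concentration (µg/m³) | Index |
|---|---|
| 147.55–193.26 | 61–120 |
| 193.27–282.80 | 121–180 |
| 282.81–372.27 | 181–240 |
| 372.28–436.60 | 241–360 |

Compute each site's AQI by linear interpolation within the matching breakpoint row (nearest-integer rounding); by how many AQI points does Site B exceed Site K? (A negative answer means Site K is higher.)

Site B 425.96: bracket 372.28–436.60 → index 241–360; slope 119/64.32, offset 53.68.
AQI = 241 + 119/64.32·53.68 ≈ 340.31 ⇒ 340.
Site K 250.21: bracket 193.27–282.80 → index 121–180; slope 59/89.53, offset 56.94.
AQI = 121 + 59/89.53·56.94 ≈ 158.52 ⇒ 159.
AQIs: Site B=340, Site K=159. Site B (340) − Site K (159) = 181.

181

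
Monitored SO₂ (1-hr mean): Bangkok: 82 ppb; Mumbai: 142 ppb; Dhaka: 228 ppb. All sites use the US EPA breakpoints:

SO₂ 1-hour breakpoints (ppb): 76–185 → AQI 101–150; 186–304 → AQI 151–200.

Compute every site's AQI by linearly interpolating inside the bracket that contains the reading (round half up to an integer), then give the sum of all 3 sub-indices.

403

Bangkok: 82 lies in 76–185, so I_lo=101, I_hi=150, C_lo=76, C_hi=185.
(150−101)/(185−76) × (82−76) + 101 = 49/109 × 6 + 101 ≈ 103.70 → 104.
Mumbai 142: bracket 76–185 → index 101–150; slope 49/109, offset 66.
AQI = 101 + 49/109·66 ≈ 130.67 ⇒ 131.
Dhaka: row 186–304 (AQI 151–200). (200−151)·(228−186)/(304−186) + 151 = 49·42/118 + 151 ≈ 168.44 → 168.
AQIs: Bangkok=104, Mumbai=131, Dhaka=168. Sum = 104 + 131 + 168 = 403.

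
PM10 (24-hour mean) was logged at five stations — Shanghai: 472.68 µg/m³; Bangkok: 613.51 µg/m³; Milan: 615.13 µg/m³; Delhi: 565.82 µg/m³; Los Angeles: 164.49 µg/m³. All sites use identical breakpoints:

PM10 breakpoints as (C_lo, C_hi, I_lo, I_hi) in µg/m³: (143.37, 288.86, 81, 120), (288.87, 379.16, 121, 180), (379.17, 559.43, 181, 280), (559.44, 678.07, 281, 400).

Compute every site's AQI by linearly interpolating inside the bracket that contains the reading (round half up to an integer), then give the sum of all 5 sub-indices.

Shanghai: 472.68 lies in 379.17–559.43, so I_lo=181, I_hi=280, C_lo=379.17, C_hi=559.43.
(280−181)/(559.43−379.17) × (472.68−379.17) + 181 = 99/180.26 × 93.51 + 181 ≈ 232.36 → 232.
Bangkok: 613.51 ∈ [559.44, 678.07] ↔ index [281, 400].
281 + (613.51−559.44)·(400−281)/(678.07−559.44) = 281 + 54.07·119/118.63 ≈ 335.24, so AQI = 335.
Milan: 615.13 lies in 559.44–678.07, so I_lo=281, I_hi=400, C_lo=559.44, C_hi=678.07.
(400−281)/(678.07−559.44) × (615.13−559.44) + 281 = 119/118.63 × 55.69 + 281 ≈ 336.86 → 337.
Delhi 565.82: bracket 559.44–678.07 → index 281–400; slope 119/118.63, offset 6.38.
AQI = 281 + 119/118.63·6.38 ≈ 287.40 ⇒ 287.
Los Angeles: 164.49 lies in 143.37–288.86, so I_lo=81, I_hi=120, C_lo=143.37, C_hi=288.86.
(120−81)/(288.86−143.37) × (164.49−143.37) + 81 = 39/145.49 × 21.12 + 81 ≈ 86.66 → 87.
AQIs: Shanghai=232, Bangkok=335, Milan=337, Delhi=287, Los Angeles=87. Sum = 232 + 335 + 337 + 287 + 87 = 1278.

1278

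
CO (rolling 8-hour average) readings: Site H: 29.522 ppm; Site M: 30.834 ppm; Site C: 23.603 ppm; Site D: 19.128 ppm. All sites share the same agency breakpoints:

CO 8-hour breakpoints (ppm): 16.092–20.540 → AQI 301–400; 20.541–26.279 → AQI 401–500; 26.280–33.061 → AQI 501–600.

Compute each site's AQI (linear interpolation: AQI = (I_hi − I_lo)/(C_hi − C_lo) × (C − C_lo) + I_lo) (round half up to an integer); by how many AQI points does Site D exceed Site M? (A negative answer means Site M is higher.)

Site H: 29.522 ∈ [26.280, 33.061] ↔ index [501, 600].
501 + (29.522−26.280)·(600−501)/(33.061−26.280) = 501 + 3.242·99/6.781 ≈ 548.33, so AQI = 548.
Site M: row 26.280–33.061 (AQI 501–600). (600−501)·(30.834−26.280)/(33.061−26.280) + 501 = 99·4.554/6.781 + 501 ≈ 567.49 → 567.
Site C 23.603: bracket 20.541–26.279 → index 401–500; slope 99/5.738, offset 3.062.
AQI = 401 + 99/5.738·3.062 ≈ 453.83 ⇒ 454.
Site D 19.128: bracket 16.092–20.540 → index 301–400; slope 99/4.448, offset 3.036.
AQI = 301 + 99/4.448·3.036 ≈ 368.57 ⇒ 369.
AQIs: Site H=548, Site M=567, Site C=454, Site D=369. Site D (369) − Site M (567) = -198.

-198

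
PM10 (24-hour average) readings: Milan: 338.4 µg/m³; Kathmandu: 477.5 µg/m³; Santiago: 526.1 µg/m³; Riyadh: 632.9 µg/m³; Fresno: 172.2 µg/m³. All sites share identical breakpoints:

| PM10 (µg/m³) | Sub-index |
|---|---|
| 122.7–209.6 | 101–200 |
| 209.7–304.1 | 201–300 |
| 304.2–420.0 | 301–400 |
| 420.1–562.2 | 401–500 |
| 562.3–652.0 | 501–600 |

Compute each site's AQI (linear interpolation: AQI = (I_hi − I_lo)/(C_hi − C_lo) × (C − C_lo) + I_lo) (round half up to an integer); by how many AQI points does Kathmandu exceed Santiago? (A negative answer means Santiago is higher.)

Milan 338.4: bracket 304.2–420.0 → index 301–400; slope 99/115.8, offset 34.2.
AQI = 301 + 99/115.8·34.2 ≈ 330.24 ⇒ 330.
Kathmandu: 477.5 ∈ [420.1, 562.2] ↔ index [401, 500].
401 + (477.5−420.1)·(500−401)/(562.2−420.1) = 401 + 57.4·99/142.1 ≈ 440.99, so AQI = 441.
Santiago: row 420.1–562.2 (AQI 401–500). (500−401)·(526.1−420.1)/(562.2−420.1) + 401 = 99·106.0/142.1 + 401 ≈ 474.85 → 475.
Riyadh: row 562.3–652.0 (AQI 501–600). (600−501)·(632.9−562.3)/(652.0−562.3) + 501 = 99·70.6/89.7 + 501 ≈ 578.92 → 579.
Fresno 172.2: bracket 122.7–209.6 → index 101–200; slope 99/86.9, offset 49.5.
AQI = 101 + 99/86.9·49.5 ≈ 157.39 ⇒ 157.
AQIs: Milan=330, Kathmandu=441, Santiago=475, Riyadh=579, Fresno=157. Kathmandu (441) − Santiago (475) = -34.

-34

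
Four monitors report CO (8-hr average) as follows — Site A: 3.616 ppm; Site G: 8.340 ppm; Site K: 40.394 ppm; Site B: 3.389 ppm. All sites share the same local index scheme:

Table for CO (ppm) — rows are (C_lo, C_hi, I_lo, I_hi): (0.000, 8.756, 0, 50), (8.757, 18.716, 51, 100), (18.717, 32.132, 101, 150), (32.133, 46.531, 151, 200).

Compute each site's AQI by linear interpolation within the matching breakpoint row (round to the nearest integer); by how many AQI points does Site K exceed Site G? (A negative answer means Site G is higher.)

131

Site A: 3.616 lies in 0.000–8.756, so I_lo=0, I_hi=50, C_lo=0.000, C_hi=8.756.
(50−0)/(8.756−0.000) × (3.616−0.000) + 0 = 50/8.756 × 3.616 + 0 ≈ 20.65 → 21.
Site G 8.340: bracket 0.000–8.756 → index 0–50; slope 50/8.756, offset 8.340.
AQI = 0 + 50/8.756·8.340 ≈ 47.62 ⇒ 48.
Site K: 40.394 lies in 32.133–46.531, so I_lo=151, I_hi=200, C_lo=32.133, C_hi=46.531.
(200−151)/(46.531−32.133) × (40.394−32.133) + 151 = 49/14.398 × 8.261 + 151 ≈ 179.11 → 179.
Site B: row 0.000–8.756 (AQI 0–50). (50−0)·(3.389−0.000)/(8.756−0.000) + 0 = 50·3.389/8.756 + 0 ≈ 19.35 → 19.
AQIs: Site A=21, Site G=48, Site K=179, Site B=19. Site K (179) − Site G (48) = 131.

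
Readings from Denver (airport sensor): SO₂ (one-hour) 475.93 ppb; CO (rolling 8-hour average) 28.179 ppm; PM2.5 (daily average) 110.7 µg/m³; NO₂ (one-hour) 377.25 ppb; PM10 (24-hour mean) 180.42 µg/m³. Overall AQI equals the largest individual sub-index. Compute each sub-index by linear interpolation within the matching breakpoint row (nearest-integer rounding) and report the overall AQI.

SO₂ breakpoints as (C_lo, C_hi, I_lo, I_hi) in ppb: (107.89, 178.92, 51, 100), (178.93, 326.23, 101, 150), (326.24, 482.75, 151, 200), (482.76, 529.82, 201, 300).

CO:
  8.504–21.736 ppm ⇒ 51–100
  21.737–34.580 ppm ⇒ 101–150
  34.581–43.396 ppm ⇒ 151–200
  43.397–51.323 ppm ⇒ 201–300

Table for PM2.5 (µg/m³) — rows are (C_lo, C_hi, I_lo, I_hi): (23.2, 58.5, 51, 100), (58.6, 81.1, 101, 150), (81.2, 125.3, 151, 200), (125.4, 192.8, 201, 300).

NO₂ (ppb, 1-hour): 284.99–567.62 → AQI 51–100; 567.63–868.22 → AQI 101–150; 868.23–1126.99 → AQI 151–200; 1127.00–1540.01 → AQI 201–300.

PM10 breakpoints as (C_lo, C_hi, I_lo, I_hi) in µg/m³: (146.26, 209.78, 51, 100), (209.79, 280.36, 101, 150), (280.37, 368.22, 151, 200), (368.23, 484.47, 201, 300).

SO₂: 475.93 ∈ [326.24, 482.75] ↔ index [151, 200].
151 + (475.93−326.24)·(200−151)/(482.75−326.24) = 151 + 149.69·49/156.51 ≈ 197.86, so AQI = 198.
CO: 28.179 lies in 21.737–34.580, so I_lo=101, I_hi=150, C_lo=21.737, C_hi=34.580.
(150−101)/(34.580−21.737) × (28.179−21.737) + 101 = 49/12.843 × 6.442 + 101 ≈ 125.58 → 126.
PM2.5 110.7: bracket 81.2–125.3 → index 151–200; slope 49/44.1, offset 29.5.
AQI = 151 + 49/44.1·29.5 ≈ 183.78 ⇒ 184.
NO₂: 377.25 ∈ [284.99, 567.62] ↔ index [51, 100].
51 + (377.25−284.99)·(100−51)/(567.62−284.99) = 51 + 92.26·49/282.63 ≈ 67.00, so AQI = 67.
PM10 180.42: bracket 146.26–209.78 → index 51–100; slope 49/63.52, offset 34.16.
AQI = 51 + 49/63.52·34.16 ≈ 77.35 ⇒ 77.
Sub-indices: SO₂→198, CO→126, PM2.5→184, NO₂→67, PM10→77. Overall AQI = max = 198; dominant pollutant is SO₂.

198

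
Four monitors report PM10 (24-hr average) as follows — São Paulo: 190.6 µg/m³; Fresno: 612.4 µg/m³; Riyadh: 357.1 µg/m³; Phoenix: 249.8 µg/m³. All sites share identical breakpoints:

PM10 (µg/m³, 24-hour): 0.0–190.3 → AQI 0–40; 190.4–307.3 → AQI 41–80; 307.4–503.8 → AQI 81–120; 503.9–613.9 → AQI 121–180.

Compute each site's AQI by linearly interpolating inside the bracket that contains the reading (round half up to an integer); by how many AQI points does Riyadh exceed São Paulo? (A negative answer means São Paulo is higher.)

São Paulo 190.6: bracket 190.4–307.3 → index 41–80; slope 39/116.9, offset 0.2.
AQI = 41 + 39/116.9·0.2 ≈ 41.07 ⇒ 41.
Fresno: 612.4 lies in 503.9–613.9, so I_lo=121, I_hi=180, C_lo=503.9, C_hi=613.9.
(180−121)/(613.9−503.9) × (612.4−503.9) + 121 = 59/110.0 × 108.5 + 121 ≈ 179.20 → 179.
Riyadh 357.1: bracket 307.4–503.8 → index 81–120; slope 39/196.4, offset 49.7.
AQI = 81 + 39/196.4·49.7 ≈ 90.87 ⇒ 91.
Phoenix: 249.8 lies in 190.4–307.3, so I_lo=41, I_hi=80, C_lo=190.4, C_hi=307.3.
(80−41)/(307.3−190.4) × (249.8−190.4) + 41 = 39/116.9 × 59.4 + 41 ≈ 60.82 → 61.
AQIs: São Paulo=41, Fresno=179, Riyadh=91, Phoenix=61. Riyadh (91) − São Paulo (41) = 50.

50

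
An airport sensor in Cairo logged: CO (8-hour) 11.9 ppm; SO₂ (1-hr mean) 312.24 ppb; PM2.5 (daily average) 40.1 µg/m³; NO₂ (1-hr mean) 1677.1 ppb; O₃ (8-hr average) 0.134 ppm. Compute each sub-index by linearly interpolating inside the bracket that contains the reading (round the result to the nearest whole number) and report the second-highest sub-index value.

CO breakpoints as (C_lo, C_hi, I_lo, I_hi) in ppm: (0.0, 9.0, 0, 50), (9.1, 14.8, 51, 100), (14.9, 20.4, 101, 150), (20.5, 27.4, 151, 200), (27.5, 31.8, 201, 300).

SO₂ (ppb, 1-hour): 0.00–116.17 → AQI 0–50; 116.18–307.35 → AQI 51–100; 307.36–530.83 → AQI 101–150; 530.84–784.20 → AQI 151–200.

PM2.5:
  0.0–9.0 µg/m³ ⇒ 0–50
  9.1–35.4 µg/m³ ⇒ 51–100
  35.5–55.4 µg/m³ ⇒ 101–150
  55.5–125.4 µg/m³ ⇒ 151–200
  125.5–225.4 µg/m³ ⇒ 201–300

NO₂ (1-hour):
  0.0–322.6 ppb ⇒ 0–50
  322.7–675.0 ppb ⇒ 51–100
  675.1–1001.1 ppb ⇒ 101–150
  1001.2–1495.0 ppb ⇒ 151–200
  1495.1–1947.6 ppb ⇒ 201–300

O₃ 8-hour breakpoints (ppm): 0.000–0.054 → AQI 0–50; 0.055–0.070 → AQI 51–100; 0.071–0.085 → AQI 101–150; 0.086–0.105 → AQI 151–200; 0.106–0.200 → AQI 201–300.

CO: 11.9 lies in 9.1–14.8, so I_lo=51, I_hi=100, C_lo=9.1, C_hi=14.8.
(100−51)/(14.8−9.1) × (11.9−9.1) + 51 = 49/5.7 × 2.8 + 51 ≈ 75.07 → 75.
SO₂: 312.24 lies in 307.36–530.83, so I_lo=101, I_hi=150, C_lo=307.36, C_hi=530.83.
(150−101)/(530.83−307.36) × (312.24−307.36) + 101 = 49/223.47 × 4.88 + 101 ≈ 102.07 → 102.
PM2.5 40.1: bracket 35.5–55.4 → index 101–150; slope 49/19.9, offset 4.6.
AQI = 101 + 49/19.9·4.6 ≈ 112.33 ⇒ 112.
NO₂: 1677.1 lies in 1495.1–1947.6, so I_lo=201, I_hi=300, C_lo=1495.1, C_hi=1947.6.
(300−201)/(1947.6−1495.1) × (1677.1−1495.1) + 201 = 99/452.5 × 182.0 + 201 ≈ 240.82 → 241.
O₃ 0.134: bracket 0.106–0.200 → index 201–300; slope 99/0.094, offset 0.028.
AQI = 201 + 99/0.094·0.028 ≈ 230.49 ⇒ 230.
Sub-indices: CO→75, SO₂→102, PM2.5→112, NO₂→241, O₃→230. Ranked high→low: 241, 230, 112, 102, 75. Second-highest sub-index = 230.

230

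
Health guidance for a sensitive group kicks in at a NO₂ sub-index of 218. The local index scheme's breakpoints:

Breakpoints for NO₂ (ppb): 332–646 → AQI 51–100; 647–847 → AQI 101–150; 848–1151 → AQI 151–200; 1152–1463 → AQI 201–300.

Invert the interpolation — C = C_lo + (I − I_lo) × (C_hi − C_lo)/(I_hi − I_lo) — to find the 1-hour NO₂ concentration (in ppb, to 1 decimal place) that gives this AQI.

1205.4

AQI 218 lies in the 201–300 band, which corresponds to 1152–1463 ppb.
C = 1152 + (218−201)×(1463−1152)/(300−201) = 1152 + 17×311/99 ≈ 1205.404 ppb → 1205.4 ppb to 1 dp.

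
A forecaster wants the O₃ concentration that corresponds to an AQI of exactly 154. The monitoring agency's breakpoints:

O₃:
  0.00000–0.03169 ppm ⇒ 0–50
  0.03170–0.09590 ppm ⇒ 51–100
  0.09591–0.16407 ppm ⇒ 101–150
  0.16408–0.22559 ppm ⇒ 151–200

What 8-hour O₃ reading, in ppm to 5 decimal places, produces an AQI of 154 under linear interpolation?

0.16785

AQI 154 lies in the 151–200 band, which corresponds to 0.16408–0.22559 ppm.
C = 0.16408 + (154−151)×(0.22559−0.16408)/(200−151) = 0.16408 + 3×0.06151/49 ≈ 0.1678459 ppm → 0.16785 ppm to 5 dp.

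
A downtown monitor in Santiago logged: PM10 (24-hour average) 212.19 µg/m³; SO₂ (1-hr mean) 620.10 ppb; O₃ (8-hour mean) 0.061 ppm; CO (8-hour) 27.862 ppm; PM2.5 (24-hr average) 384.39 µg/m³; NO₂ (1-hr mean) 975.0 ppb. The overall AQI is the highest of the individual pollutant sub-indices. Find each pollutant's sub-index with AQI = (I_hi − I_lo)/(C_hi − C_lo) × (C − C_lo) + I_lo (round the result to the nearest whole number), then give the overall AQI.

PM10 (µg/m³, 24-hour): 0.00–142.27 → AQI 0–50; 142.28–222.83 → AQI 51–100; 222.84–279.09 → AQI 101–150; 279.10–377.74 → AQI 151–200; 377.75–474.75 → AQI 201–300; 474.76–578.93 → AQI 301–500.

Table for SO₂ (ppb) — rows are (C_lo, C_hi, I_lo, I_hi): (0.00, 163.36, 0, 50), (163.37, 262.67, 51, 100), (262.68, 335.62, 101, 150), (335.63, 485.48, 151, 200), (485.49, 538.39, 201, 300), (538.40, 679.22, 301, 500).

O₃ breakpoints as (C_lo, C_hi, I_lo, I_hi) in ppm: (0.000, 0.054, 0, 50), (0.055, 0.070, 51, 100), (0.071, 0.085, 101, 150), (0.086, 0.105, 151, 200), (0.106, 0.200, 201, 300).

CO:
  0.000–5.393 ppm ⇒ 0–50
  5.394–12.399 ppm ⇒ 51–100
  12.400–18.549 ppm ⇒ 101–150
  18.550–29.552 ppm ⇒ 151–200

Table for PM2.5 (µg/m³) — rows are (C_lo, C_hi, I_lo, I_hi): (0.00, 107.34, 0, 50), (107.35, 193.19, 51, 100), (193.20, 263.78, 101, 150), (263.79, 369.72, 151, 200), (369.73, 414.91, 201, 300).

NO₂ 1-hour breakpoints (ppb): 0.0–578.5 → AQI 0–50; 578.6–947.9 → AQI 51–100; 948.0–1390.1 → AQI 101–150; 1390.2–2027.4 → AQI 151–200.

PM10: 212.19 ∈ [142.28, 222.83] ↔ index [51, 100].
51 + (212.19−142.28)·(100−51)/(222.83−142.28) = 51 + 69.91·49/80.55 ≈ 93.53, so AQI = 94.
SO₂: 620.10 ∈ [538.40, 679.22] ↔ index [301, 500].
301 + (620.10−538.40)·(500−301)/(679.22−538.40) = 301 + 81.70·199/140.82 ≈ 416.45, so AQI = 416.
O₃: 0.061 ∈ [0.055, 0.070] ↔ index [51, 100].
51 + (0.061−0.055)·(100−51)/(0.070−0.055) = 51 + 0.006·49/0.015 ≈ 70.60, so AQI = 71.
CO: row 18.550–29.552 (AQI 151–200). (200−151)·(27.862−18.550)/(29.552−18.550) + 151 = 49·9.312/11.002 + 151 ≈ 192.47 → 192.
PM2.5: 384.39 ∈ [369.73, 414.91] ↔ index [201, 300].
201 + (384.39−369.73)·(300−201)/(414.91−369.73) = 201 + 14.66·99/45.18 ≈ 233.12, so AQI = 233.
NO₂ 975.0: bracket 948.0–1390.1 → index 101–150; slope 49/442.1, offset 27.0.
AQI = 101 + 49/442.1·27.0 ≈ 103.99 ⇒ 104.
Sub-indices: PM10→94, SO₂→416, O₃→71, CO→192, PM2.5→233, NO₂→104. Overall AQI = max = 416; dominant pollutant is SO₂.

416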